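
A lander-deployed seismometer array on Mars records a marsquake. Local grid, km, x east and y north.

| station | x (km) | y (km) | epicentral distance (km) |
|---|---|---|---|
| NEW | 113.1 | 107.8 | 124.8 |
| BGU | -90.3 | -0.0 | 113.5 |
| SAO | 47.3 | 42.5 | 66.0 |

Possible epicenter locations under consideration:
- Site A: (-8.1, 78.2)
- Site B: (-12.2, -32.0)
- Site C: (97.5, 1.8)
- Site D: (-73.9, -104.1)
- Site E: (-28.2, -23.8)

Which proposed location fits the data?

Site A

For each candidate, compare |candidate − station| to the reported distance:
Site A: residuals NEW 0.0, BGU 0.0, SAO 0.1 → max 0.1 km
Site B: residuals NEW 62.9, BGU 29.1, SAO 29.3 → max 62.9 km
Site C: residuals NEW 17.7, BGU 74.3, SAO 1.4 → max 74.3 km
Site D: residuals NEW 157.8, BGU 8.1, SAO 124.2 → max 157.8 km
Site E: residuals NEW 68.3, BGU 47.0, SAO 34.5 → max 68.3 km
Only Site A has all residuals ≈ 0.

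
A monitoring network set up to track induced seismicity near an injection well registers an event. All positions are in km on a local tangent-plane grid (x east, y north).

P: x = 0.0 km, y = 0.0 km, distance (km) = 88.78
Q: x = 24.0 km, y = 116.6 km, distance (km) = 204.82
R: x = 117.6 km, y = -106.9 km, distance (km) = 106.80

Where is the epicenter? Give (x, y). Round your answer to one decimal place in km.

12.5 km east, -87.9 km north

Circle about each station: x² + y² = 88.78²; (x − 24.0)² + (y − 116.6)² = 204.82²; (x − 117.6)² + (y + 106.9)² = 106.80².
Subtracting pairs of circle equations eliminates x²+y² and gives linear equations (the radical axes):
48.0 x + 233.2 y = -19897.78
235.2 x − 213.8 y = 21733.02
Solving the 2×2 system: x ≈ 12.5, y ≈ -87.9 km.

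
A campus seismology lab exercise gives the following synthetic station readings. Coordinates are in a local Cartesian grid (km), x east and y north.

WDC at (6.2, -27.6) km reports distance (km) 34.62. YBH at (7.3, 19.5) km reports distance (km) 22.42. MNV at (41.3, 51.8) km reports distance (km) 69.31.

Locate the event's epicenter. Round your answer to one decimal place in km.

-8.6 km east, 3.7 km north

Circle about each station: (x − 6.2)² + (y + 27.6)² = 34.62²; (x − 7.3)² + (y − 19.5)² = 22.42²; (x − 41.3)² + (y − 51.8)² = 69.31².
Subtracting the WDC equation from the YBH and MNV equations removes the quadratic terms:
2.2 x + 94.2 y = 329.23
70.2 x + 158.8 y = -16.60
Solving the 2×2 system: x ≈ -8.6, y ≈ 3.7 km.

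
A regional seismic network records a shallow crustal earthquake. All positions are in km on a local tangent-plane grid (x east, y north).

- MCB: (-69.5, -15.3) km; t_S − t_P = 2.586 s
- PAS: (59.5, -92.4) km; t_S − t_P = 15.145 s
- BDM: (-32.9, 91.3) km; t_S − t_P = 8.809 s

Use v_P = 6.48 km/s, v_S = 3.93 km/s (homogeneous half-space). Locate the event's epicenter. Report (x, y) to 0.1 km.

Distance from S−P lag: d = Δt · v_P v_S / (v_P − v_S) = Δt · (6.48·3.93)/(6.48−3.93) ≈ 9.9868·Δt.
So d_MCB = 25.83, d_PAS = 151.25, d_BDM = 87.97 km.
Circle about each station: (x + 69.5)² + (y + 15.3)² = 25.83²; (x − 59.5)² + (y + 92.4)² = 151.25²; (x + 32.9)² + (y − 91.3)² = 87.97².
Subtracting the MCB equation from the PAS and BDM equations removes the quadratic terms:
258.0 x − 154.2 y = -15195.70
73.2 x + 213.2 y = -2717.77
Solving the 2×2 system: x ≈ -55.2, y ≈ 6.2 km.
Check against MCB (with the unrounded x, y): √((x + 69.5)²+(y + 15.3)²) = 25.83 ≈ 25.83 km. ✓

-55.2 km east, 6.2 km north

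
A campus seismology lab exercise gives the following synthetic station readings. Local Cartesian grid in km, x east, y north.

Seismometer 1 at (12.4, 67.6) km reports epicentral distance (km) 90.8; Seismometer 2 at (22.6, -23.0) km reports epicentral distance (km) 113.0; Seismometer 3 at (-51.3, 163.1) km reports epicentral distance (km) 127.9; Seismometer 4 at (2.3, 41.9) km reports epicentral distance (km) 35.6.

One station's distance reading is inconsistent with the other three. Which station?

Seismometer 4

Solve using three stations at a time. Using Seismometer 1, Seismometer 2, Seismometer 3 (subtract circle equations pairwise → linear system) gives (x, y) ≈ (-73.1, 37.1).
Distances from that point to each station vs reported:
  Seismometer 1: calculated 90.8 vs reported 90.8 → residual 0.0 km
  Seismometer 2: calculated 113.0 vs reported 113.0 → residual 0.0 km
  Seismometer 3: calculated 127.9 vs reported 127.9 → residual 0.0 km
  Seismometer 4: calculated 75.6 vs reported 35.6 → residual 40.0 km
Seismometer 1, Seismometer 2, Seismometer 3 are mutually consistent (residuals ≈ 0); Seismometer 4 is off by 40.0 km.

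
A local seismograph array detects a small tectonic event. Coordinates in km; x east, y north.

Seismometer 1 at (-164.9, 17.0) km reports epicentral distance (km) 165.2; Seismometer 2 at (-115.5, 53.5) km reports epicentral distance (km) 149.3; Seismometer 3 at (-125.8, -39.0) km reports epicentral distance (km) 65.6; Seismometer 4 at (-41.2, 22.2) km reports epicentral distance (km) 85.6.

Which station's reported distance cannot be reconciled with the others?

Seismometer 3

Solve using three stations at a time. Using Seismometer 1, Seismometer 2, Seismometer 4 (subtract circle equations pairwise → linear system) gives (x, y) ≈ (-19.0, -60.3).
Distances from that point to each station vs reported:
  Seismometer 1: calculated 165.1 vs reported 165.2 → residual 0.1 km
  Seismometer 2: calculated 149.2 vs reported 149.3 → residual 0.1 km
  Seismometer 3: calculated 108.9 vs reported 65.6 → residual 43.3 km
  Seismometer 4: calculated 85.4 vs reported 85.6 → residual 0.2 km
Seismometer 1, Seismometer 2, Seismometer 4 are mutually consistent (residuals ≈ 0); Seismometer 3 is off by 43.3 km.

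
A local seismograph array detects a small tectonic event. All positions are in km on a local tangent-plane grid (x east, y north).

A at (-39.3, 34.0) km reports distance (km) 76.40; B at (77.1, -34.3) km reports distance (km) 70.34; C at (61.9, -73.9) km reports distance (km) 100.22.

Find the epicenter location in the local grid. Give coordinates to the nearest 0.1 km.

Circle about each station: (x + 39.3)² + (y − 34.0)² = 76.40²; (x − 77.1)² + (y + 34.3)² = 70.34²; (x − 61.9)² + (y + 73.9)² = 100.22².
Subtracting the A equation from the B and C equations removes the quadratic terms:
232.8 x − 136.6 y = 5309.65
202.4 x − 215.8 y = 2385.24
Solving the 2×2 system: x ≈ 36.3, y ≈ 23.0 km.

x ≈ 36.3 km, y ≈ 23.0 km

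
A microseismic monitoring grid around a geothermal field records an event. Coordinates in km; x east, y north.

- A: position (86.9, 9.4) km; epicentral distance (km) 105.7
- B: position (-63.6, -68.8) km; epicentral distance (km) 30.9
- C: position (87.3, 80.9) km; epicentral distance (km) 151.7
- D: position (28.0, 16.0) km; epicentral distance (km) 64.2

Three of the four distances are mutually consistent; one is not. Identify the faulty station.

B

Solve using three stations at a time. Using A, C, D (subtract circle equations pairwise → linear system) gives (x, y) ≈ (-8.0, -37.1).
Distances from that point to each station vs reported:
  A: calculated 105.7 vs reported 105.7 → residual 0.0 km
  B: calculated 64.0 vs reported 30.9 → residual 33.1 km
  C: calculated 151.7 vs reported 151.7 → residual 0.0 km
  D: calculated 64.2 vs reported 64.2 → residual 0.0 km
A, C, D are mutually consistent (residuals ≈ 0); B is off by 33.1 km.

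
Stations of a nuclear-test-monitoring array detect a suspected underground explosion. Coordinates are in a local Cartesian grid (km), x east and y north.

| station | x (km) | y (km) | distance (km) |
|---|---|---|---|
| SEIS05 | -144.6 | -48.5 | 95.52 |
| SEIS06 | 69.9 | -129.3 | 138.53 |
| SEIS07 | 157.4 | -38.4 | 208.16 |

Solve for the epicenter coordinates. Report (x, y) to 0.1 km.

Circle about each station: (x + 144.6)² + (y + 48.5)² = 95.52²; (x − 69.9)² + (y + 129.3)² = 138.53²; (x − 157.4)² + (y + 38.4)² = 208.16².
Subtracting pairs of circle equations eliminates x²+y² and gives linear equations (the radical axes):
429.0 x − 161.6 y = -11723.40
604.0 x + 20.2 y = -31218.61
Solving the 2×2 system: x ≈ -49.7, y ≈ -59.4 km.

(-49.7, -59.4)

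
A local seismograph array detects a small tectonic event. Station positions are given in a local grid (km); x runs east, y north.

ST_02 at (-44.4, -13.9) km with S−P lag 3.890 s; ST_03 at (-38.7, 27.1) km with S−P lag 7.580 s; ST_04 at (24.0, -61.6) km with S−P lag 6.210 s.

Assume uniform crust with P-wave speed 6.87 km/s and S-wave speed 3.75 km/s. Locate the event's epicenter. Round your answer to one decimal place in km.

Distance from S−P lag: d = Δt · v_P v_S / (v_P − v_S) = Δt · (6.87·3.75)/(6.87−3.75) ≈ 8.2572·Δt.
So d_ST_02 = 32.12, d_ST_03 = 62.59, d_ST_04 = 51.28 km.
Circle about each station: (x + 44.4)² + (y + 13.9)² = 32.12²; (x + 38.7)² + (y − 27.1)² = 62.59²; (x − 24.0)² + (y + 61.6)² = 51.28².
Subtracting the ST_02 equation from the ST_03 and ST_04 equations removes the quadratic terms:
11.4 x + 82.0 y = -2818.28
136.8 x − 95.4 y = 608.05
Solving the 2×2 system: x ≈ -17.8, y ≈ -31.9 km.

-17.8 km east, -31.9 km north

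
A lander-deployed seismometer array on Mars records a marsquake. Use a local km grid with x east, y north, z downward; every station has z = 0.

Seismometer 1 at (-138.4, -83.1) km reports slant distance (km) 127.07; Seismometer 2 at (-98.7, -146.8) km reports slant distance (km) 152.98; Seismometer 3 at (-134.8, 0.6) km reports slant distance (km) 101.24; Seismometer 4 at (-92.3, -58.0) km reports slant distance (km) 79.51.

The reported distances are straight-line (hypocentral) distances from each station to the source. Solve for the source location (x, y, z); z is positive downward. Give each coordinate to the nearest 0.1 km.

x ≈ -41.7 km, y ≈ -10.1 km, depth ≈ 38.3 km

Each station gives a sphere (x−x_i)² + (y−y_i)² + z² = d_i² (stations at z=0).
Subtracting the Seismometer 1 sphere from Seismometer 2 and Seismometer 3: z² cancels, leaving linear equations in x and y:
79.4 x − 127.4 y = -2024.34
7.2 x + 167.4 y = -1991.52
Solving: x ≈ -41.706, y ≈ -10.103 km (keep extra digits for the depth step; rounded: -41.7, -10.1).
Then from the Seismometer 1 sphere: z² = 127.07² − (x + 138.4)² − (y + 83.1)² with x = -41.706, y = -10.103, so z ≈ 38.321 ≈ 38.3 km.
Check against Seismometer 4 (with the unrounded solution): distance 79.51 ≈ 79.51 km. ✓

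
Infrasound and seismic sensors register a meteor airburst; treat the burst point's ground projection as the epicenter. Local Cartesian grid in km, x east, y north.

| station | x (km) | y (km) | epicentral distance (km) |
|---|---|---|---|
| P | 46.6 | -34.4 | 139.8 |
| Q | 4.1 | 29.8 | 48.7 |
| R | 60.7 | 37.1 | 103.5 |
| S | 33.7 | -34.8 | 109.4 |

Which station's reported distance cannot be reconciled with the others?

P

Solve using three stations at a time. Using Q, R, S (subtract circle equations pairwise → linear system) gives (x, y) ≈ (-42.6, 43.6).
Distances from that point to each station vs reported:
  P: calculated 118.5 vs reported 139.8 → residual 21.3 km
  Q: calculated 48.7 vs reported 48.7 → residual 0.0 km
  R: calculated 103.5 vs reported 103.5 → residual 0.0 km
  S: calculated 109.4 vs reported 109.4 → residual 0.0 km
Q, R, S are mutually consistent (residuals ≈ 0); P is off by 21.3 km.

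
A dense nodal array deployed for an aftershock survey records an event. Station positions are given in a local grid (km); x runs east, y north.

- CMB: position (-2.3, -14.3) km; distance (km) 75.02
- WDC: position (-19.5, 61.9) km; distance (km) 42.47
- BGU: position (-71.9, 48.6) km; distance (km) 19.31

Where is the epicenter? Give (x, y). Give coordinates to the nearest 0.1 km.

Circle about each station: (x + 2.3)² + (y + 14.3)² = 75.02²; (x + 19.5)² + (y − 61.9)² = 42.47²; (x + 71.9)² + (y − 48.6)² = 19.31².
Subtracting pairs of circle equations eliminates x²+y² and gives linear equations (the radical axes):
-34.4 x + 152.4 y = 7826.38
-139.2 x + 125.8 y = 12576.91
Solving the 2×2 system: x ≈ -55.2, y ≈ 38.9 km.

(-55.2, 38.9)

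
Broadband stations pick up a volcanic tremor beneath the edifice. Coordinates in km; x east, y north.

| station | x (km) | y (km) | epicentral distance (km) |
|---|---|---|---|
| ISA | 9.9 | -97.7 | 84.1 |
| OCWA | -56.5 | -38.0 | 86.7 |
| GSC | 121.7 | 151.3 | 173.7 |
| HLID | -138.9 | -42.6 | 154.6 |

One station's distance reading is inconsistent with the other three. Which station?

Solve using three stations at a time. Using OCWA, GSC, HLID (subtract circle equations pairwise → linear system) gives (x, y) ≈ (-2.2, 29.6).
Distances from that point to each station vs reported:
  ISA: calculated 127.8 vs reported 84.1 → residual 43.7 km
  OCWA: calculated 86.7 vs reported 86.7 → residual 0.0 km
  GSC: calculated 173.7 vs reported 173.7 → residual 0.0 km
  HLID: calculated 154.6 vs reported 154.6 → residual 0.0 km
OCWA, GSC, HLID are mutually consistent (residuals ≈ 0); ISA is off by 43.7 km.

ISA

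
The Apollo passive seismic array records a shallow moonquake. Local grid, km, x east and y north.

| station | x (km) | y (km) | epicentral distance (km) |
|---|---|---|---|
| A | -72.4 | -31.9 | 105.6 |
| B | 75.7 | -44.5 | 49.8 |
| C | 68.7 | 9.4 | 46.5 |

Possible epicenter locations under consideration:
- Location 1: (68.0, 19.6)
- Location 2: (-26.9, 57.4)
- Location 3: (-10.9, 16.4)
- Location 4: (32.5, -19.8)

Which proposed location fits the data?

For each candidate, compare |candidate − station| to the reported distance:
Location 1: residuals A 43.9, B 14.8, C 36.3 → max 43.9 km
Location 2: residuals A 5.4, B 94.8, C 60.5 → max 94.8 km
Location 3: residuals A 27.4, B 56.1, C 33.4 → max 56.1 km
Location 4: residuals A 0.0, B 0.0, C 0.0 → max 0.0 km
Only Location 4 has all residuals ≈ 0.

Location 4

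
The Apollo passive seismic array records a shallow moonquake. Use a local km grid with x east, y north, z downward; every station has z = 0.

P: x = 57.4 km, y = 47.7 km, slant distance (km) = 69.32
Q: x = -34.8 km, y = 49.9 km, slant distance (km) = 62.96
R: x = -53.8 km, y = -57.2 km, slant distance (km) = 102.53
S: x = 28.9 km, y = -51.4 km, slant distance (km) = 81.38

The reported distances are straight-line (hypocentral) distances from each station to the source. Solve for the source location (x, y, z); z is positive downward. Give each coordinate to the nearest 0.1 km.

Each station gives a sphere (x−x_i)² + (y−y_i)² + z² = d_i² (stations at z=0).
Subtracting the P sphere from Q and R: z² cancels, leaving linear equations in x and y:
-184.4 x + 4.4 y = -1027.70
-222.4 x − 209.8 y = -5110.91
Solving: x ≈ 6.003, y ≈ 17.998 km (keep extra digits for the depth step; rounded: 6.0, 18.0).
Then from the P sphere: z² = 69.32² − (x − 57.4)² − (y − 47.7)² with x = 6.003, y = 17.998, so z ≈ 35.797 ≈ 35.8 km.

(6.0, 18.0, 35.8)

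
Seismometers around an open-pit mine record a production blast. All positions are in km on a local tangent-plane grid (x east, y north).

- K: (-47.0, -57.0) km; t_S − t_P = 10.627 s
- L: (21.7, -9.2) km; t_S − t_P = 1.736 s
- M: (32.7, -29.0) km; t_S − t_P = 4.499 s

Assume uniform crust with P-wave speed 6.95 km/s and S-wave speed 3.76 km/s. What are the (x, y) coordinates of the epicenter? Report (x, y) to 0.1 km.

Distance from S−P lag: d = Δt · v_P v_S / (v_P − v_S) = Δt · (6.95·3.76)/(6.95−3.76) ≈ 8.1918·Δt.
So d_K = 87.05, d_L = 14.22, d_M = 36.86 km.
Circle about each station: (x + 47.0)² + (y + 57.0)² = 87.05²; (x − 21.7)² + (y + 9.2)² = 14.22²; (x − 32.7)² + (y + 29.0)² = 36.86².
Subtracting the K equation from the L and M equations removes the quadratic terms:
137.4 x + 95.6 y = 2473.02
159.4 x + 56.0 y = 2671.33
Solving the 2×2 system: x ≈ 15.5, y ≈ 3.6 km.
Check against K (with the unrounded x, y): √((x + 47.0)²+(y + 57.0)²) = 87.05 ≈ 87.05 km. ✓

(15.5, 3.6)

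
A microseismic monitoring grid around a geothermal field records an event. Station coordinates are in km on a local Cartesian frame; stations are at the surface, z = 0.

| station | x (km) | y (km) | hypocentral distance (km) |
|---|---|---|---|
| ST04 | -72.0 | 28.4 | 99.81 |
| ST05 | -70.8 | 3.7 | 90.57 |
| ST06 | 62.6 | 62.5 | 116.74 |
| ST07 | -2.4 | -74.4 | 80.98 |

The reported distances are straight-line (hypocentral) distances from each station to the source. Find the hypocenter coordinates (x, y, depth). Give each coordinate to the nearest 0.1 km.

x ≈ -2.7 km, y ≈ -16.2 km, depth ≈ 56.3 km

Each station gives a sphere (x−x_i)² + (y−y_i)² + z² = d_i² (stations at z=0).
Subtracting the ST04 sphere from ST05 and ST06: z² cancels, leaving linear equations in x and y:
2.4 x − 49.4 y = 794.88
269.2 x + 68.2 y = -1831.74
Solving: x ≈ -2.695, y ≈ -16.222 km (keep extra digits for the depth step; rounded: -2.7, -16.2).
Then from the ST04 sphere: z² = 99.81² − (x + 72.0)² − (y − 28.4)² with x = -2.695, y = -16.222, so z ≈ 56.283 ≈ 56.3 km.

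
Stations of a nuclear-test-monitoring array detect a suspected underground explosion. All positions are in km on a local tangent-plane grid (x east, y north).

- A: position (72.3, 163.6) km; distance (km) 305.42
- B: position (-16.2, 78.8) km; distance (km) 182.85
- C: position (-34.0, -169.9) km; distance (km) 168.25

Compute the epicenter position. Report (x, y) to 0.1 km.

Circle about each station: (x − 72.3)² + (y − 163.6)² = 305.42²; (x + 16.2)² + (y − 78.8)² = 182.85²; (x + 34.0)² + (y + 169.9)² = 168.25².
Subtracting the A equation from the B and C equations removes the quadratic terms:
-177.0 x − 169.6 y = 34326.88
-212.6 x − 667.0 y = 63003.07
Solving the 2×2 system: x ≈ -148.9, y ≈ -47.0 km.

-148.9 km east, -47.0 km north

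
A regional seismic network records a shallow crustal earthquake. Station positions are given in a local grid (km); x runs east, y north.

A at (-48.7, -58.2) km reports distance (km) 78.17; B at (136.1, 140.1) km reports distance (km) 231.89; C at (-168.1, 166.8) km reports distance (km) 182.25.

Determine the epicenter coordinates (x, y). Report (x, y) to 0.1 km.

Circle about each station: (x + 48.7)² + (y + 58.2)² = 78.17²; (x − 136.1)² + (y − 140.1)² = 231.89²; (x + 168.1)² + (y − 166.8)² = 182.25².
Subtracting the A equation from the B and C equations removes the quadratic terms:
369.6 x + 396.6 y = -15270.13
-238.8 x + 450.0 y = 23216.41
Solving the 2×2 system: x ≈ -61.6, y ≈ 18.9 km.

(-61.6, 18.9)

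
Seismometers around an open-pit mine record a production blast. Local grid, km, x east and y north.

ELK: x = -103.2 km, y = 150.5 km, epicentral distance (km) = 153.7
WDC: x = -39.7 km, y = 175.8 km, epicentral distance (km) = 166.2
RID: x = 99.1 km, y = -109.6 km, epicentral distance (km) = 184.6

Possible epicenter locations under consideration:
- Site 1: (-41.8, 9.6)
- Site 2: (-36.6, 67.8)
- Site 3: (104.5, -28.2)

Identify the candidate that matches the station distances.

For each candidate, compare |candidate − station| to the reported distance:
Site 1: residuals ELK 0.0, WDC 0.0, RID 0.0 → max 0.0 km
Site 2: residuals ELK 47.5, WDC 58.2, RID 38.8 → max 58.2 km
Site 3: residuals ELK 120.3, WDC 83.6, RID 103.0 → max 120.3 km
Only Site 1 has all residuals ≈ 0.

Site 1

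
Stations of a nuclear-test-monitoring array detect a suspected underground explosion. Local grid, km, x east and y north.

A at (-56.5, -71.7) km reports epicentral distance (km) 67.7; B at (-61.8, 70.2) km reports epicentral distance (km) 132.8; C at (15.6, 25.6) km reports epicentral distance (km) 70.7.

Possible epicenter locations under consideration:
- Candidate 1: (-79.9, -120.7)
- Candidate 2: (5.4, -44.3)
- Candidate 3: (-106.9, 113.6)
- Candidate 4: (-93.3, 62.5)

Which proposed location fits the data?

For each candidate, compare |candidate − station| to the reported distance:
Candidate 1: residuals A 13.4, B 59.0, C 104.0 → max 104.0 km
Candidate 2: residuals A 0.0, B 0.0, C 0.1 → max 0.1 km
Candidate 3: residuals A 124.3, B 70.2, C 80.1 → max 124.3 km
Candidate 4: residuals A 71.5, B 100.4, C 44.3 → max 100.4 km
Only Candidate 2 has all residuals ≈ 0.

Candidate 2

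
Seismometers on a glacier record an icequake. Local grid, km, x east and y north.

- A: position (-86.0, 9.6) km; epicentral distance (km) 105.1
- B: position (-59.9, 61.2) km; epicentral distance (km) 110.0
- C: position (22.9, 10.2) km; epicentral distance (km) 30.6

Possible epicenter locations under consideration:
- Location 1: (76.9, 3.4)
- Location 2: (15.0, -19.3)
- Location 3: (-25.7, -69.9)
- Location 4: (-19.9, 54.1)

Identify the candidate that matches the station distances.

For each candidate, compare |candidate − station| to the reported distance:
Location 1: residuals A 57.9, B 38.5, C 23.8 → max 57.9 km
Location 2: residuals A 0.0, B 0.0, C 0.1 → max 0.1 km
Location 3: residuals A 5.3, B 25.5, C 63.1 → max 63.1 km
Location 4: residuals A 25.4, B 69.4, C 30.7 → max 69.4 km
Only Location 2 has all residuals ≈ 0.

Location 2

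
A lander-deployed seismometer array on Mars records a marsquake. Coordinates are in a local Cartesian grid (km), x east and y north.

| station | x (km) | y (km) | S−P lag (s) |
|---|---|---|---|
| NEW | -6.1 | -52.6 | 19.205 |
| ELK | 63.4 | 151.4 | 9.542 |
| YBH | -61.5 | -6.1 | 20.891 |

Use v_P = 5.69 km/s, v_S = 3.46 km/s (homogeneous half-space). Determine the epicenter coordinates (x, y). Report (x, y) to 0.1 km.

Distance from S−P lag: d = Δt · v_P v_S / (v_P − v_S) = Δt · (5.69·3.46)/(5.69−3.46) ≈ 8.8284·Δt.
So d_NEW = 169.55, d_ELK = 84.24, d_YBH = 184.43 km.
Circle about each station: (x + 6.1)² + (y + 52.6)² = 169.55²; (x − 63.4)² + (y − 151.4)² = 84.24²; (x + 61.5)² + (y + 6.1)² = 184.43².
Subtracting pairs of circle equations eliminates x²+y² and gives linear equations (the radical axes):
139.0 x + 408.0 y = 45788.37
-110.8 x + 93.0 y = -4251.73
Solving the 2×2 system: x ≈ 103.1, y ≈ 77.1 km.
Check against NEW (with the unrounded x, y): √((x + 6.1)²+(y + 52.6)²) = 169.55 ≈ 169.55 km. ✓

x ≈ 103.1 km, y ≈ 77.1 km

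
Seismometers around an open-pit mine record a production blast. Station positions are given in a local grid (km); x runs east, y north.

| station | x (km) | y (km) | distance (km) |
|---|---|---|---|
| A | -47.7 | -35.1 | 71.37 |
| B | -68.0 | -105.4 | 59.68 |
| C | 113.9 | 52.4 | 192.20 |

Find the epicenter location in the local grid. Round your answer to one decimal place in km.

-9.2 km east, -95.2 km north

Circle about each station: (x + 47.7)² + (y + 35.1)² = 71.37²; (x + 68.0)² + (y + 105.4)² = 59.68²; (x − 113.9)² + (y − 52.4)² = 192.20².
Subtracting pairs of circle equations eliminates x²+y² and gives linear equations (the radical axes):
-40.6 x − 140.6 y = 13757.83
323.2 x + 175.0 y = -19635.49
Solving the 2×2 system: x ≈ -9.2, y ≈ -95.2 km.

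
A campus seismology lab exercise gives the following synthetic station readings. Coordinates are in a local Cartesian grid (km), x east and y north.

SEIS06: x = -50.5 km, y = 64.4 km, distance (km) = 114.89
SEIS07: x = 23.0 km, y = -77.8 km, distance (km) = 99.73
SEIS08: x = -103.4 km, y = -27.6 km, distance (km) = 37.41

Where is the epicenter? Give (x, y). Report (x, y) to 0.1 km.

-72.3 km east, -48.4 km north

Circle about each station: (x + 50.5)² + (y − 64.4)² = 114.89²; (x − 23.0)² + (y + 77.8)² = 99.73²; (x + 103.4)² + (y + 27.6)² = 37.41².
Subtracting the SEIS06 equation from the SEIS07 and SEIS08 equations removes the quadratic terms:
147.0 x − 284.4 y = 3137.87
-105.8 x − 184.0 y = 16555.91
Solving the 2×2 system: x ≈ -72.3, y ≈ -48.4 km.
Check against SEIS06 (with the unrounded x, y): √((x + 50.5)²+(y − 64.4)²) = 114.89 ≈ 114.89 km. ✓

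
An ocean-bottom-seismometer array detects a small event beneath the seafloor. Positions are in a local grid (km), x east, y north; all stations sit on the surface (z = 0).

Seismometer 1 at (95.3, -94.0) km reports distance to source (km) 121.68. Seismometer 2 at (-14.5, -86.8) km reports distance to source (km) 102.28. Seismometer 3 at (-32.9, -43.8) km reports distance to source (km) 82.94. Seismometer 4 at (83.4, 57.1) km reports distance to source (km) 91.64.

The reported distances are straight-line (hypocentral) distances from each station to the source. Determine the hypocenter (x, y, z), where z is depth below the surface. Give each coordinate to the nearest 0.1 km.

Each station gives a sphere (x−x_i)² + (y−y_i)² + z² = d_i² (stations at z=0).
Subtracting the Seismometer 1 sphere from Seismometer 2 and Seismometer 3: z² cancels, leaving linear equations in x and y:
-219.6 x + 14.4 y = -5828.78
-256.4 x + 100.4 y = -6990.26
Solving: x ≈ 26.398, y ≈ -2.210 km (keep extra digits for the depth step; rounded: 26.4, -2.2).
Then from the Seismometer 1 sphere: z² = 121.68² − (x − 95.3)² − (y + 94.0)² with x = 26.398, y = -2.210, so z ≈ 40.412 ≈ 40.4 km.
Check against Seismometer 4 (with the unrounded solution): distance 91.65 ≈ 91.64 km. ✓

x ≈ 26.4 km, y ≈ -2.2 km, depth ≈ 40.4 km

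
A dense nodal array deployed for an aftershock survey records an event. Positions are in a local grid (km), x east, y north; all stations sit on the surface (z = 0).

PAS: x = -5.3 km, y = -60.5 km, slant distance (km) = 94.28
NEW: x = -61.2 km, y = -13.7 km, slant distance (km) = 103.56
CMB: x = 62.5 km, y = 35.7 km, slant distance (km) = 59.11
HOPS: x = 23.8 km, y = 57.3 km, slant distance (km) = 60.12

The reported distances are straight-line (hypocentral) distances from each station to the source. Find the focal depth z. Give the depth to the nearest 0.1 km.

depth ≈ 43.7 km

Each station gives a sphere (x−x_i)² + (y−y_i)² + z² = d_i² (stations at z=0).
Subtracting the PAS sphere from NEW and CMB: z² cancels, leaving linear equations in x and y:
-111.8 x + 93.6 y = -1591.17
135.6 x + 192.4 y = 6887.13
Solving: x ≈ 27.798, y ≈ 16.204 km (keep extra digits for the depth step; rounded: 27.8, 16.2).
Then from the PAS sphere: z² = 94.28² − (x + 5.3)² − (y + 60.5)² with x = 27.798, y = 16.204, so z ≈ 43.701 ≈ 43.7 km.
Check against HOPS (with the unrounded solution): distance 60.12 ≈ 60.12 km. ✓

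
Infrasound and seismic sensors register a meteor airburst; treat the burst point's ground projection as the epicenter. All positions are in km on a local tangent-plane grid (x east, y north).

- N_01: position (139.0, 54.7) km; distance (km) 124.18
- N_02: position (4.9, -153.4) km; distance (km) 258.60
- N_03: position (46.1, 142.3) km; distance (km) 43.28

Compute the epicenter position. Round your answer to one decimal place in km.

(25.2, 104.4)

Circle about each station: (x − 139.0)² + (y − 54.7)² = 124.18²; (x − 4.9)² + (y + 153.4)² = 258.60²; (x − 46.1)² + (y − 142.3)² = 43.28².
Subtracting the N_01 equation from the N_02 and N_03 equations removes the quadratic terms:
-268.2 x − 416.2 y = -50210.81
-185.8 x + 175.2 y = 13608.92
Solving the 2×2 system: x ≈ 25.2, y ≈ 104.4 km.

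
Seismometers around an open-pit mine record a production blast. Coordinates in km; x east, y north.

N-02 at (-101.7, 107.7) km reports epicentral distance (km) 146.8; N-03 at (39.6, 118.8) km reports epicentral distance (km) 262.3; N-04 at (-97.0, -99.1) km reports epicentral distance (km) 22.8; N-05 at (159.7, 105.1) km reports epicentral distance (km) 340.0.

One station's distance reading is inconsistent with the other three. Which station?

Solve using three stations at a time. Using N-03, N-04, N-05 (subtract circle equations pairwise → linear system) gives (x, y) ≈ (-118.3, -90.7).
Distances from that point to each station vs reported:
  N-02: calculated 199.1 vs reported 146.8 → residual 52.3 km
  N-03: calculated 262.3 vs reported 262.3 → residual 0.0 km
  N-04: calculated 22.9 vs reported 22.8 → residual 0.1 km
  N-05: calculated 340.0 vs reported 340.0 → residual 0.0 km
N-03, N-04, N-05 are mutually consistent (residuals ≈ 0); N-02 is off by 52.3 km.

N-02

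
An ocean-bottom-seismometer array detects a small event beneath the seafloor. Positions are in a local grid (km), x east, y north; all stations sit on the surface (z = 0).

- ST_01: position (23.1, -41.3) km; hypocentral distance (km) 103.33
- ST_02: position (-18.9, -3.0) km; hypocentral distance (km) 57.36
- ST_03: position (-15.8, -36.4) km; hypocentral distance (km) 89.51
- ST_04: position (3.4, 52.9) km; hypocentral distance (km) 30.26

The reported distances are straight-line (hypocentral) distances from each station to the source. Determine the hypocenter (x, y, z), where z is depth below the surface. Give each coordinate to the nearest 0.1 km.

Each station gives a sphere (x−x_i)² + (y−y_i)² + z² = d_i² (stations at z=0).
Subtracting the ST_01 sphere from ST_02 and ST_03: z² cancels, leaving linear equations in x and y:
-84.0 x + 76.6 y = 5513.83
-77.8 x + 9.8 y = 2000.35
Solving: x ≈ -19.312, y ≈ 50.805 km (keep extra digits for the depth step; rounded: -19.3, 50.8).
Then from the ST_01 sphere: z² = 103.33² − (x − 23.1)² − (y + 41.3)² with x = -19.312, y = 50.805, so z ≈ 19.874 ≈ 19.9 km.

x ≈ -19.3 km, y ≈ 50.8 km, depth ≈ 19.9 km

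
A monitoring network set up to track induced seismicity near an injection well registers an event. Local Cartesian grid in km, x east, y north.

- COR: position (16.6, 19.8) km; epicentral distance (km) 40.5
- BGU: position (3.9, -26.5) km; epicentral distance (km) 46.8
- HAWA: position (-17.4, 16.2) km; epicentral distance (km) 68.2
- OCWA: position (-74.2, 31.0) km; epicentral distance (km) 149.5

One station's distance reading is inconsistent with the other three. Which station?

Solve using three stations at a time. Using COR, BGU, HAWA (subtract circle equations pairwise → linear system) gives (x, y) ≈ (46.6, -7.4).
Distances from that point to each station vs reported:
  COR: calculated 40.5 vs reported 40.5 → residual 0.0 km
  BGU: calculated 46.8 vs reported 46.8 → residual 0.0 km
  HAWA: calculated 68.2 vs reported 68.2 → residual 0.0 km
  OCWA: calculated 126.7 vs reported 149.5 → residual 22.8 km
COR, BGU, HAWA are mutually consistent (residuals ≈ 0); OCWA is off by 22.8 km.

OCWA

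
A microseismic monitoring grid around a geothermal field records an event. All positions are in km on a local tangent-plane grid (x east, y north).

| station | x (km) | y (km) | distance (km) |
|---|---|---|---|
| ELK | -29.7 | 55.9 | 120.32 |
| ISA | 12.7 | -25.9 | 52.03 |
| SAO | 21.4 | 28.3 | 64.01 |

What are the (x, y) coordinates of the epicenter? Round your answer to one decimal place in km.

Circle about each station: (x + 29.7)² + (y − 55.9)² = 120.32²; (x − 12.7)² + (y + 25.9)² = 52.03²; (x − 21.4)² + (y − 28.3)² = 64.01².
Subtracting the ELK equation from the ISA and SAO equations removes the quadratic terms:
84.8 x − 163.6 y = 8594.98
102.2 x − 55.2 y = 7631.57
Solving the 2×2 system: x ≈ 64.3, y ≈ -19.2 km.

(64.3, -19.2)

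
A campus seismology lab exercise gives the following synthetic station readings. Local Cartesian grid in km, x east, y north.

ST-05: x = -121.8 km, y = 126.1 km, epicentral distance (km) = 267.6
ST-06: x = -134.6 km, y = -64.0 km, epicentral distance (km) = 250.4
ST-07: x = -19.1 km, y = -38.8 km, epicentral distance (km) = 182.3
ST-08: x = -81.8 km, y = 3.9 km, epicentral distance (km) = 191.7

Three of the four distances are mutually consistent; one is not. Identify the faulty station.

ST-07

Solve using three stations at a time. Using ST-05, ST-06, ST-08 (subtract circle equations pairwise → linear system) gives (x, y) ≈ (109.7, -8.4).
Distances from that point to each station vs reported:
  ST-05: calculated 267.7 vs reported 267.6 → residual 0.1 km
  ST-06: calculated 250.6 vs reported 250.4 → residual 0.2 km
  ST-07: calculated 132.4 vs reported 182.3 → residual 49.9 km
  ST-08: calculated 191.9 vs reported 191.7 → residual 0.2 km
ST-05, ST-06, ST-08 are mutually consistent (residuals ≈ 0); ST-07 is off by 49.9 km.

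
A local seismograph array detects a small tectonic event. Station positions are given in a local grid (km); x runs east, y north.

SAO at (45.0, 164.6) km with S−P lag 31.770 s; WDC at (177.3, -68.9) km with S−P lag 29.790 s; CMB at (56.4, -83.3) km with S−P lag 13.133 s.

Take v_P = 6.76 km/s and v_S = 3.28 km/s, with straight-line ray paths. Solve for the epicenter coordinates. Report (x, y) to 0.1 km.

(-8.6, -30.6)

Distance from S−P lag: d = Δt · v_P v_S / (v_P − v_S) = Δt · (6.76·3.28)/(6.76−3.28) ≈ 6.3715·Δt.
So d_SAO = 202.42, d_WDC = 189.81, d_CMB = 83.68 km.
Circle about each station: (x − 45.0)² + (y − 164.6)² = 202.42²; (x − 177.3)² + (y + 68.9)² = 189.81²; (x − 56.4)² + (y + 83.3)² = 83.68².
Subtracting pairs of circle equations eliminates x²+y² and gives linear equations (the radical axes):
264.6 x − 467.0 y = 12010.36
22.8 x − 495.8 y = 14973.20
Solving the 2×2 system: x ≈ -8.6, y ≈ -30.6 km.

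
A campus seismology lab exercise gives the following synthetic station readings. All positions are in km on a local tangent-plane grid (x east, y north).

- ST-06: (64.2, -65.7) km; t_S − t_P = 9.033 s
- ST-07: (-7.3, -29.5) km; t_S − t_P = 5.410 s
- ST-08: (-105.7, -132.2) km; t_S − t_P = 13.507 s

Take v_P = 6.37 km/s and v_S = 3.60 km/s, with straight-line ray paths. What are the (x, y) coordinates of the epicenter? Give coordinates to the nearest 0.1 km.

(-10.1, -74.2)

Distance from S−P lag: d = Δt · v_P v_S / (v_P − v_S) = Δt · (6.37·3.60)/(6.37−3.60) ≈ 8.2787·Δt.
So d_ST-06 = 74.78, d_ST-07 = 44.79, d_ST-08 = 111.82 km.
Circle about each station: (x − 64.2)² + (y + 65.7)² = 74.78²; (x + 7.3)² + (y + 29.5)² = 44.79²; (x + 105.7)² + (y + 132.2)² = 111.82².
Subtracting the ST-06 equation from the ST-07 and ST-08 equations removes the quadratic terms:
-143.0 x + 72.4 y = -3928.69
-339.8 x − 133.0 y = 13299.54
Solving the 2×2 system: x ≈ -10.1, y ≈ -74.2 km.
Check against ST-06 (with the unrounded x, y): √((x − 64.2)²+(y + 65.7)²) = 74.78 ≈ 74.78 km. ✓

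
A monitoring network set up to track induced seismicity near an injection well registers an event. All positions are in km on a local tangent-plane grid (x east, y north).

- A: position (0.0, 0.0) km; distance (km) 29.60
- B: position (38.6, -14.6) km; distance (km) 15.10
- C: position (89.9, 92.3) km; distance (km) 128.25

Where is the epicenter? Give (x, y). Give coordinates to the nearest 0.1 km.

(23.8, -17.6)

Circle about each station: x² + y² = 29.60²; (x − 38.6)² + (y + 14.6)² = 15.10²; (x − 89.9)² + (y − 92.3)² = 128.25².
Subtracting the A equation from the B and C equations removes the quadratic terms:
77.2 x − 29.2 y = 2351.27
179.8 x + 184.6 y = 1029.40
Solving the 2×2 system: x ≈ 23.8, y ≈ -17.6 km.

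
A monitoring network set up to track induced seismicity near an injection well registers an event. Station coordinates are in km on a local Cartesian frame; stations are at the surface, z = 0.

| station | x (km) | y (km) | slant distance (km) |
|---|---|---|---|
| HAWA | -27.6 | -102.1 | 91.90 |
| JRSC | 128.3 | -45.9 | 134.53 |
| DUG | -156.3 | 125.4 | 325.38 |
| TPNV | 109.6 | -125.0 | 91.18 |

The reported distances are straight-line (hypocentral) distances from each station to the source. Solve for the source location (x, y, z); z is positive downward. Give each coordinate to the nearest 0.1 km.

Each station gives a sphere (x−x_i)² + (y−y_i)² + z² = d_i² (stations at z=0).
Subtracting the HAWA sphere from JRSC and DUG: z² cancels, leaving linear equations in x and y:
311.8 x + 112.4 y = -2271.18
-257.4 x + 455.0 y = -68457.85
Solving: x ≈ 39.000, y ≈ -128.394 km (keep extra digits for the depth step; rounded: 39.0, -128.4).
Then from the HAWA sphere: z² = 91.90² − (x + 27.6)² − (y + 102.1)² with x = 39.000, y = -128.394, so z ≈ 57.608 ≈ 57.6 km.

(39.0, -128.4, 57.6)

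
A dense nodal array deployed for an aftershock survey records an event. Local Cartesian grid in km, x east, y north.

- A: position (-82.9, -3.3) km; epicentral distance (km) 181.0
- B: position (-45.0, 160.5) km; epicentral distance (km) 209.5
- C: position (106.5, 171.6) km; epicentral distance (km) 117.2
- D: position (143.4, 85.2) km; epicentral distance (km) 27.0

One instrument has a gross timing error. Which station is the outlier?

A

Solve using three stations at a time. Using B, C, D (subtract circle equations pairwise → linear system) gives (x, y) ≈ (138.1, 58.8).
Distances from that point to each station vs reported:
  A: calculated 229.6 vs reported 181.0 → residual 48.6 km
  B: calculated 209.5 vs reported 209.5 → residual 0.0 km
  C: calculated 117.2 vs reported 117.2 → residual 0.0 km
  D: calculated 27.0 vs reported 27.0 → residual 0.0 km
B, C, D are mutually consistent (residuals ≈ 0); A is off by 48.6 km.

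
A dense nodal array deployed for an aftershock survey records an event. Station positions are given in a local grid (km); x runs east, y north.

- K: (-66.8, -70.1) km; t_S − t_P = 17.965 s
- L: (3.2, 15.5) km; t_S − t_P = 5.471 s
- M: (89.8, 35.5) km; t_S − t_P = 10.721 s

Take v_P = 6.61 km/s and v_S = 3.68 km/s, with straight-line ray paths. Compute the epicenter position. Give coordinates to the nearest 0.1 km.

(4.5, 60.9)

Distance from S−P lag: d = Δt · v_P v_S / (v_P − v_S) = Δt · (6.61·3.68)/(6.61−3.68) ≈ 8.3020·Δt.
So d_K = 149.15, d_L = 45.42, d_M = 89.01 km.
Circle about each station: (x + 66.8)² + (y + 70.1)² = 149.15²; (x − 3.2)² + (y − 15.5)² = 45.42²; (x − 89.8)² + (y − 35.5)² = 89.01².
Subtracting pairs of circle equations eliminates x²+y² and gives linear equations (the radical axes):
140.0 x + 171.2 y = 11056.99
313.2 x + 211.2 y = 14270.98
Solving the 2×2 system: x ≈ 4.5, y ≈ 60.9 km.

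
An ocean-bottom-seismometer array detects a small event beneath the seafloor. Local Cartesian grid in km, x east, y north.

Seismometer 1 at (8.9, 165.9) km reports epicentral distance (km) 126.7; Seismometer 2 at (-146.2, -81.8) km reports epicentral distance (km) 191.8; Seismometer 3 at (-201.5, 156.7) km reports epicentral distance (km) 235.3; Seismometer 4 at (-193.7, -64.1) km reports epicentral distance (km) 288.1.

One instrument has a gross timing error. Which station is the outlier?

Solve using three stations at a time. Using Seismometer 1, Seismometer 2, Seismometer 3 (subtract circle equations pairwise → linear system) gives (x, y) ≈ (2.5, 39.4).
Distances from that point to each station vs reported:
  Seismometer 1: calculated 126.7 vs reported 126.7 → residual 0.0 km
  Seismometer 2: calculated 191.8 vs reported 191.8 → residual 0.0 km
  Seismometer 3: calculated 235.3 vs reported 235.3 → residual 0.0 km
  Seismometer 4: calculated 221.8 vs reported 288.1 → residual 66.3 km
Seismometer 1, Seismometer 2, Seismometer 3 are mutually consistent (residuals ≈ 0); Seismometer 4 is off by 66.3 km.

Seismometer 4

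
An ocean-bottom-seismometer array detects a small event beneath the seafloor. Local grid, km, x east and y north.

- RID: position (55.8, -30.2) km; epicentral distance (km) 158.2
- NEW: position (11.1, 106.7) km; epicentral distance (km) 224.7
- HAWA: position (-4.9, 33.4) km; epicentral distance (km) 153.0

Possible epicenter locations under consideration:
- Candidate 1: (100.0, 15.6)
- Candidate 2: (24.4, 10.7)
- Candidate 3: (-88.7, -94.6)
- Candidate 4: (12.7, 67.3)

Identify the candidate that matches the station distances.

For each candidate, compare |candidate − station| to the reported distance:
Candidate 1: residuals RID 94.6, NEW 97.4, HAWA 46.6 → max 97.4 km
Candidate 2: residuals RID 106.6, NEW 127.8, HAWA 115.9 → max 127.8 km
Candidate 3: residuals RID 0.0, NEW 0.0, HAWA 0.0 → max 0.0 km
Candidate 4: residuals RID 51.6, NEW 185.3, HAWA 114.8 → max 185.3 km
Only Candidate 3 has all residuals ≈ 0.

Candidate 3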